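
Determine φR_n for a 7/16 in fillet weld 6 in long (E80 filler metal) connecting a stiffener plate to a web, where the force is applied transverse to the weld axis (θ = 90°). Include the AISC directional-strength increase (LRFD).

φR_n ≈ 100 kips

E80XX → F_EXX = 80 ksi.
t_e = 0.707 × 0.4375 = 0.3093 in; A_we = 0.3093 × 6 = 1.856 in².
Directional factor: 1.0 + 0.5 sin^1.5(90°) = 1.5.
F_nw = 0.6 × 80 × 1.5 = 72 ksi.
φR_n = 0.75 × 72 × 1.856 = 100.2 kips.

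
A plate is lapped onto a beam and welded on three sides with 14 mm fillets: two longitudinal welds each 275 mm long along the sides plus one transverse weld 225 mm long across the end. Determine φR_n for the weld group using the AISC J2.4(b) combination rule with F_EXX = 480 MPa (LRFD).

t_e = 0.707 × 14 = 9.898 mm.
R_nwl = 0.6 × 480 × 9.898 × 550 × 10⁻³ = 1568 kN (longitudinal, 2 welds).
R_nwt = 0.6 × 480 × 9.898 × 225 × 10⁻³ = 641.4 kN (transverse, base value).
(i) R_nwl + R_nwt = 2209 kN; (ii) 0.85 R_nwl + 1.5 R_nwt = 2295 kN.
R_n = max = 2295 kN [governs: (ii)]; φR_n = 1721 kN.

φR_n ≈ 1720 kN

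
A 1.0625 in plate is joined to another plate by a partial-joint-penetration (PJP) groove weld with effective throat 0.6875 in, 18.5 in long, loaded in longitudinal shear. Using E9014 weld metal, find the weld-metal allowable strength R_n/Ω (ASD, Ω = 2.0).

R_n/Ω ≈ 343 kip

E90XX → F_EXX = 90 ksi.
Effective throat (given) t_e = 0.6875 in.
A_we = 0.6875 × 18.5 = 12.72 in².
F_nw = 0.6 F_EXX = 54 ksi.
R_n/Ω = (54 × 12.72) / 2.0 = 343.4 kip.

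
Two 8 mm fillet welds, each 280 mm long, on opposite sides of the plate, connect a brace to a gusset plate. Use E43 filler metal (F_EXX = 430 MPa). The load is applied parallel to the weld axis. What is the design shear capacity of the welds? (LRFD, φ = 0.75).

φR_n ≈ 613 kN

Effective throat t_e = 0.707 × 8 = 5.656 mm.
Total length L = 560 mm; A_we = 5.656 × 560 = 3167 mm².
F_nw = 0.6 F_EXX = 0.6 × 430 = 258 MPa.
φR_n = 0.75 × 258 × 3167 × 10⁻³ = 612.9 kN.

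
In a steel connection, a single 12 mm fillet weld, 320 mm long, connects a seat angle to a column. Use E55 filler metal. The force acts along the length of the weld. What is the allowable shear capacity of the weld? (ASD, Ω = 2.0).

E55XX → F_EXX = 550 MPa.
Effective throat t_e = 0.707 × 12 = 8.484 mm.
Total length L = 320 mm; A_we = 8.484 × 320 = 2715 mm².
F_nw = 0.6 F_EXX = 0.6 × 550 = 330 MPa.
R_n = 330 × 2715 × 10⁻³ = 895.9 kN; R_n/Ω = 895.9/2.0 = 448 kN.

R_n/Ω ≈ 448 kN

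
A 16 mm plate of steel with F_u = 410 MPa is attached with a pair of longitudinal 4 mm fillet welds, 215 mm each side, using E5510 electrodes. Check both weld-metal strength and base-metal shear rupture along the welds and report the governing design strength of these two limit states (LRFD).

φR_n ≈ 301 kN (weld metal governs)

E55XX → F_EXX = 550 MPa.
t_e = 0.707 × 4 = 2.828 mm; L = 430 mm.
Weld metal: φR_n = 0.75 × 0.6 × 550 × 2.828 × 430 × 10⁻³ = 301 kN.
Base metal (shear rupture): φR_n = 0.75 × 0.6 × 410 × 16 × 430 × 10⁻³ = 1269 kN.
Governing: weld metal.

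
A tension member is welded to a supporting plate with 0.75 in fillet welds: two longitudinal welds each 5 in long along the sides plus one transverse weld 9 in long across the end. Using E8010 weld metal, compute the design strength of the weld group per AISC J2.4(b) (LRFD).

E80XX → F_EXX = 80 ksi.
t_e = 0.707 × 0.75 = 0.5302 in.
R_nwl = 0.6 × 80 × 0.5302 × 10 = 254.5 kip (longitudinal, 2 welds).
R_nwt = 0.6 × 80 × 0.5302 × 9 = 229.1 kip (transverse, base value).
(i) R_nwl + R_nwt = 483.6 kip; (ii) 0.85 R_nwl + 1.5 R_nwt = 559.9 kip.
R_n = max = 559.9 kip [governs: (ii)]; φR_n = 420 kip.

φR_n ≈ 420 kip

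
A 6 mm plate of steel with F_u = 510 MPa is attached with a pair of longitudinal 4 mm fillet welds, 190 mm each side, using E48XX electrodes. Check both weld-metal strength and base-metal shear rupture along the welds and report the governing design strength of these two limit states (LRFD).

E48XX → F_EXX = 480 MPa.
t_e = 0.707 × 4 = 2.828 mm; L = 380 mm.
Weld metal: φR_n = 0.75 × 0.6 × 480 × 2.828 × 380 × 10⁻³ = 232.1 kN.
Base metal (shear rupture): φR_n = 0.75 × 0.6 × 510 × 6 × 380 × 10⁻³ = 523.3 kN.
Governing: weld metal.

φR_n ≈ 232 kN (weld metal governs)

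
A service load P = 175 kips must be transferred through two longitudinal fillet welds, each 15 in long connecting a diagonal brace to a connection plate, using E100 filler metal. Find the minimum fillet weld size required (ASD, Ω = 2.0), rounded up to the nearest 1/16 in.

w = 5/16 in

E100XX → F_EXX = 100 ksi.
Total weld length L = 30 in.
Required throat t_e = P × Ω / (0.6 F_EXX × L) = 175 × 2.0 / (0.6 × 100 × 30) = 0.1944 in.
Required leg w = t_e / 0.707 = 0.275 in → use 5/16 in.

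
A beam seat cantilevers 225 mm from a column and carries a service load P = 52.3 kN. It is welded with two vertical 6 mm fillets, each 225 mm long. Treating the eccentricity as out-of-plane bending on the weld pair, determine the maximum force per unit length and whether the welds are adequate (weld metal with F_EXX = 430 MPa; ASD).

L_w = 2 × 225 = 450 mm; section modulus (unit throat) S = 2 × L²/6 = 16880 mm².
Direct shear f_v = P/L_w = 52.3×10³/450 = 116.2 N/mm.
Moment M = P × e = 52.3×10³ × 225 = 11768000 N·mm; bending f_b = M/S = 697.3 N/mm.
f_max = √(f_v² + f_b²) = √(116.2² + 697.3²) = 707 N/mm.
r_n/Ω = (1/2.0) × 0.6 × 430 × (0.707 × 6) = 547.2 N/mm → NOT adequate.

f_max ≈ 707 N/mm; NOT adequate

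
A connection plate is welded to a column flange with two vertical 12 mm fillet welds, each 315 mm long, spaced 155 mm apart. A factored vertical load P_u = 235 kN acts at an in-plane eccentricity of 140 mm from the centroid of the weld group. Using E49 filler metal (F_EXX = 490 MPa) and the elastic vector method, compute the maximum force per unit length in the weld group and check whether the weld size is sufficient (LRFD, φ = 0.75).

Total weld length L_w = 630 mm. Treat welds as unit-width lines.
Polar moment about centroid: J = 2[d³/12 + d(b/2)²] = 2[315³/12 + 315×77.5²] = 8993000 mm³.
Direct shear f_v = P/L_w = 235×10³ / 630 = 373 N/mm (vertical).
Torsion M = P·e = 235×10³ × 140 = 32900000 N·mm.
Critical point at (x, y) = (77.5, 157.5) from centroid. f_tx = M·y/J = 576.2 N/mm; f_ty = M·x/J = 283.5 N/mm.
Resultant f_max = √[f_tx² + (f_v + f_ty)²] = √[576.2² + (373 + 283.5)²] = 873.5 N/mm.
Capacity per unit length: φr_n = 0.75 × 0.6 × 490 × (0.707 × 12) = 1871 N/mm.
873.5 ≤ 1871 → adequate.

f_max ≈ 874 N/mm; adequate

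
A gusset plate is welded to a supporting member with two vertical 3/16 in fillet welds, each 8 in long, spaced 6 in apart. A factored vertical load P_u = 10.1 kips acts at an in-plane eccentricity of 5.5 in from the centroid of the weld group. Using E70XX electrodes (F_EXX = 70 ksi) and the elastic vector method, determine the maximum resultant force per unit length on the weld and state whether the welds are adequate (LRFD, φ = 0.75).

Total weld length L_w = 16 in. Treat welds as unit-width lines.
Polar moment about centroid: J = 2[d³/12 + d(b/2)²] = 2[8³/12 + 8×3²] = 229.3 in³.
Direct shear f_v = P/L_w = 10.1 / 16 = 0.6312 kip/in (vertical).
Torsion M = P·e = 10.1 × 5.5 = 55.55 kip·in.
Critical point at (x, y) = (3, 4) from centroid. f_tx = M·y/J = 0.9689 kip/in; f_ty = M·x/J = 0.7267 kip/in.
Resultant f_max = √[f_tx² + (f_v + f_ty)²] = √[0.9689² + (0.6312 + 0.7267)²] = 1.668 kip/in.
Capacity per unit length: φr_n = 0.75 × 0.6 × 70 × (0.707 × 0.1875) = 4.176 kip/in.
1.668 ≤ 4.176 → adequate.

f_max ≈ 1.67 kip/in; adequate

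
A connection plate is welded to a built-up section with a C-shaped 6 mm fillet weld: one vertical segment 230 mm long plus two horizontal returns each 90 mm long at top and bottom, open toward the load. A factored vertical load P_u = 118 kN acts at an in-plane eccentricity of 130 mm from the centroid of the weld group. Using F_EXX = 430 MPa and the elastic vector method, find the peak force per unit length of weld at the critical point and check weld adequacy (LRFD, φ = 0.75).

Total weld length L_w = 410 mm. Treat welds as unit-width lines.
Centroid: x̄ = 2×90×45 / 410 = 19.76 mm from the vertical weld.
Polar moment about centroid: J = I_x + I_y = [230³/12 + 2×90×115²] + [230×19.76² + 2(90³/12 + 90×25.24²)] = 3720000 mm³.
Direct shear f_v = P/L_w = 118×10³ / 410 = 287.8 N/mm (vertical).
Torsion M = P·e = 118×10³ × 130 = 15340000 N·mm.
Critical point at (x, y) = (70.24, 115) from centroid. f_tx = M·y/J = 474.2 N/mm; f_ty = M·x/J = 289.6 N/mm.
Resultant f_max = √[f_tx² + (f_v + f_ty)²] = √[474.2² + (287.8 + 289.6)²] = 747.2 N/mm.
Capacity per unit length: φr_n = 0.75 × 0.6 × 430 × (0.707 × 6) = 820.8 N/mm.
747.2 ≤ 820.8 → adequate.

f_max ≈ 747 N/mm; adequate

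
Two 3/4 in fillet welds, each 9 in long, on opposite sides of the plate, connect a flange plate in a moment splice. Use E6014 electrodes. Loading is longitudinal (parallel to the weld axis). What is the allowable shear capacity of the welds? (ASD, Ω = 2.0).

E60XX → F_EXX = 60 ksi.
Effective throat t_e = 0.707 × 0.75 = 0.5302 in.
Total length L = 18 in; A_we = 0.5302 × 18 = 9.544 in².
F_nw = 0.6 F_EXX = 0.6 × 60 = 36 ksi.
R_n = 36 × 9.544 = 343.6 kip; R_n/Ω = 343.6/2.0 = 171.8 kip.

R_n/Ω ≈ 172 kip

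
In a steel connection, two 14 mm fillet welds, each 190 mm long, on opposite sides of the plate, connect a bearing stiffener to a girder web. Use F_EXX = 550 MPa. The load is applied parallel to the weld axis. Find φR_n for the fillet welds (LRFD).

φR_n ≈ 931 kN

Effective throat t_e = 0.707 × 14 = 9.898 mm.
Total length L = 380 mm; A_we = 9.898 × 380 = 3761 mm².
F_nw = 0.6 F_EXX = 0.6 × 550 = 330 MPa.
φR_n = 0.75 × 330 × 3761 × 10⁻³ = 930.9 kN.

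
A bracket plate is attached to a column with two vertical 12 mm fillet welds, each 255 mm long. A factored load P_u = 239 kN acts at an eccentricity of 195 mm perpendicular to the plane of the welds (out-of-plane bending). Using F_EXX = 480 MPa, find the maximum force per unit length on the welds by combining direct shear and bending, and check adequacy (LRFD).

f_max ≈ 2200 N/mm; NOT adequate

L_w = 2 × 255 = 510 mm; section modulus (unit throat) S = 2 × L²/6 = 21680 mm².
Direct shear f_v = P/L_w = 239×10³/510 = 468.6 N/mm.
Moment M = P × e = 239×10³ × 195 = 46605000 N·mm; bending f_b = M/S = 2150 N/mm.
f_max = √(f_v² + f_b²) = √(468.6² + 2150²) = 2201 N/mm.
φr_n = 0.75 × 0.6 × 480 × (0.707 × 12) = 1833 N/mm → NOT adequate.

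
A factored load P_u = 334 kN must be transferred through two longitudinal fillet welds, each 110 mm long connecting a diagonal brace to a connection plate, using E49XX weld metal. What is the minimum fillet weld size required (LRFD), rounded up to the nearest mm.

E49XX → F_EXX = 490 MPa.
Total weld length L = 220 mm.
Required throat t_e = P_u / (φ × 0.6 F_EXX × L) = 334 / (0.75 × 0.6 × 490 × 220 × 10⁻³) = 6.885 mm.
Required leg w = t_e / 0.707 = 9.739 mm → use 10 mm.

w = 10 mm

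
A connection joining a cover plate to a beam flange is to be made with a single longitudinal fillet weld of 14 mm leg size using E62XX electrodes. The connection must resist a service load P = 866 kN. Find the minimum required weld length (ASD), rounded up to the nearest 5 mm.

L = 475 mm

E62XX → F_EXX = 620 MPa.
Throat t_e = 0.707 × 14 = 9.898 mm.
r_n/Ω = (0.6 × 620 × 9.898) / 2.0 = 1841 N/mm = 1.841 kN/mm.
L_req = P / (r_n/Ω) = 866 / 1.841 = 470.4 mm total.
Round up → use L = 475 mm.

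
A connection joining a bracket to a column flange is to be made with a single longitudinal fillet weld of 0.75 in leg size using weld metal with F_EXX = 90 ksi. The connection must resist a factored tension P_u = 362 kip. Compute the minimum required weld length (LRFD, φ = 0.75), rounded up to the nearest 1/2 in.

L = 17 in

Throat t_e = 0.707 × 0.75 = 0.5302 in.
φr_n = 0.75 × 0.6 × 90 × 0.5302 = 21.48 kip/in.
L_req = P_u / φr_n = 362 / 21.48 = 16.86 in total.
Round up → use L = 17 in.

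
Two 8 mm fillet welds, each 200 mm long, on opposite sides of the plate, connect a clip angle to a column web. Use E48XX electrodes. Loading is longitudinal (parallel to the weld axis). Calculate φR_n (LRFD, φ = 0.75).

E48XX → F_EXX = 480 MPa.
Effective throat t_e = 0.707 × 8 = 5.656 mm.
Total length L = 400 mm; A_we = 5.656 × 400 = 2262 mm².
F_nw = 0.6 F_EXX = 0.6 × 480 = 288 MPa.
φR_n = 0.75 × 288 × 2262 × 10⁻³ = 488.7 kN.

φR_n ≈ 489 kN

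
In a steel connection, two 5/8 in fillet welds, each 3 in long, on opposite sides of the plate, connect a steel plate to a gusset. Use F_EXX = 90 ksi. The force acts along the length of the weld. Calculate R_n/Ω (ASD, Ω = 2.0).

R_n/Ω ≈ 71.6 kips

Effective throat t_e = 0.707 × 0.625 = 0.4419 in.
Total length L = 6 in; A_we = 0.4419 × 6 = 2.651 in².
F_nw = 0.6 F_EXX = 0.6 × 90 = 54 ksi.
R_n = 54 × 2.651 = 143.2 kips; R_n/Ω = 143.2/2.0 = 71.58 kips.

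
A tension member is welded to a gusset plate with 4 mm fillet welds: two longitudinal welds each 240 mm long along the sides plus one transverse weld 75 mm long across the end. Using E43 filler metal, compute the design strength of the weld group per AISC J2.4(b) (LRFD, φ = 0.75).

E43XX → F_EXX = 430 MPa.
t_e = 0.707 × 4 = 2.828 mm.
R_nwl = 0.6 × 430 × 2.828 × 480 × 10⁻³ = 350.2 kN (longitudinal, 2 welds).
R_nwt = 0.6 × 430 × 2.828 × 75 × 10⁻³ = 54.72 kN (transverse, base value).
(i) R_nwl + R_nwt = 404.9 kN; (ii) 0.85 R_nwl + 1.5 R_nwt = 379.8 kN.
R_n = max = 404.9 kN [governs: (i)]; φR_n = 303.7 kN.

φR_n ≈ 304 kN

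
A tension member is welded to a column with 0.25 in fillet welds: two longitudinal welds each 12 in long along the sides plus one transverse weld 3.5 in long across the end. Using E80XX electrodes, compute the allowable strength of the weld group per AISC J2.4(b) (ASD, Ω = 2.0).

E80XX → F_EXX = 80 ksi.
t_e = 0.707 × 0.25 = 0.1767 in.
R_nwl = 0.6 × 80 × 0.1767 × 24 = 203.6 kips (longitudinal, 2 welds).
R_nwt = 0.6 × 80 × 0.1767 × 3.5 = 29.69 kips (transverse, base value).
(i) R_nwl + R_nwt = 233.3 kips; (ii) 0.85 R_nwl + 1.5 R_nwt = 217.6 kips.
R_n = max = 233.3 kips [governs: (i)]; R_n/Ω = 116.7 kips.

R_n/Ω ≈ 117 kips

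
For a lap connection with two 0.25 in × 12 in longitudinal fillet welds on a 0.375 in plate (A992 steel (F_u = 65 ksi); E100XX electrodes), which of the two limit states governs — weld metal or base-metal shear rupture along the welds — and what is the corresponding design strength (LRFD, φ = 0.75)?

E100XX → F_EXX = 100 ksi.
t_e = 0.707 × 0.25 = 0.1767 in; L = 24 in.
Weld metal: φR_n = 0.75 × 0.6 × 100 × 0.1767 × 24 = 190.9 kips.
Base metal (shear rupture): φR_n = 0.75 × 0.6 × 65 × 0.375 × 24 = 263.2 kips.
Governing: weld metal.

φR_n ≈ 191 kips (weld metal governs)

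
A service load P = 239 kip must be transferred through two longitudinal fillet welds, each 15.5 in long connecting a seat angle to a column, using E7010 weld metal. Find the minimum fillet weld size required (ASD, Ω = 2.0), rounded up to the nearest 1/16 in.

E70XX → F_EXX = 70 ksi.
Total weld length L = 31 in.
Required throat t_e = P × Ω / (0.6 F_EXX × L) = 239 × 2.0 / (0.6 × 70 × 31) = 0.3671 in.
Required leg w = t_e / 0.707 = 0.5193 in → use 9/16 in.

w = 9/16 in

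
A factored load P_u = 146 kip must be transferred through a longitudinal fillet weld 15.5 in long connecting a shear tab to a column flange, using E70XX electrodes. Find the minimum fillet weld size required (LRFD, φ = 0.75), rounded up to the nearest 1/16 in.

w = 7/16 in

E70XX → F_EXX = 70 ksi.
Total weld length L = 15.5 in.
Required throat t_e = P_u / (φ × 0.6 F_EXX × L) = 146 / (0.75 × 0.6 × 70 × 15.5) = 0.299 in.
Required leg w = t_e / 0.707 = 0.423 in → use 7/16 in.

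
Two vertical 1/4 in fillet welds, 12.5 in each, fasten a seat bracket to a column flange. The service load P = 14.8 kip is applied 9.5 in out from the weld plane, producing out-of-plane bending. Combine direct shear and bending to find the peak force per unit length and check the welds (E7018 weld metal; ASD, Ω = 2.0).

f_max ≈ 2.76 kip/in; adequate

E70XX → F_EXX = 70 ksi.
L_w = 2 × 12.5 = 25 in; section modulus (unit throat) S = 2 × L²/6 = 52.08 in².
Direct shear f_v = P/L_w = 14.8/25 = 0.592 kip/in.
Moment M = P × e = 14.8 × 9.5 = 140.6 kip·in; bending f_b = M/S = 2.7 kip/in.
f_max = √(f_v² + f_b²) = √(0.592² + 2.7²) = 2.764 kip/in.
r_n/Ω = (1/2.0) × 0.6 × 70 × (0.707 × 0.25) = 3.712 kip/in → adequate.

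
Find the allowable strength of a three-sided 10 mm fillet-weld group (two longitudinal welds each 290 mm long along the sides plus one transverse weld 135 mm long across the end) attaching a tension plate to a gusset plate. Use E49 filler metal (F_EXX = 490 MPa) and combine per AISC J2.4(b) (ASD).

R_n/Ω ≈ 743 kN

t_e = 0.707 × 10 = 7.07 mm.
R_nwl = 0.6 × 490 × 7.07 × 580 × 10⁻³ = 1206 kN (longitudinal, 2 welds).
R_nwt = 0.6 × 490 × 7.07 × 135 × 10⁻³ = 280.6 kN (transverse, base value).
(i) R_nwl + R_nwt = 1486 kN; (ii) 0.85 R_nwl + 1.5 R_nwt = 1446 kN.
R_n = max = 1486 kN [governs: (i)]; R_n/Ω = 743.1 kN.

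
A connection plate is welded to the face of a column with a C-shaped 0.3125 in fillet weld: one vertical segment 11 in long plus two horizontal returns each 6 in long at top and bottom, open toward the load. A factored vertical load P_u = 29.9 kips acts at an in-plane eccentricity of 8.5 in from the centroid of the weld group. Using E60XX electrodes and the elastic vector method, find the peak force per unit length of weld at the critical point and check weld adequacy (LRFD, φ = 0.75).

E60XX → F_EXX = 60 ksi.
Total weld length L_w = 23 in. Treat welds as unit-width lines.
Centroid: x̄ = 2×6×3 / 23 = 1.565 in from the vertical weld.
Polar moment about centroid: J = I_x + I_y = [11³/12 + 2×6×5.5²] + [11×1.565² + 2(6³/12 + 6×1.435²)] = 561.6 in³.
Direct shear f_v = P/L_w = 29.9 / 23 = 1.3 kip/in (vertical).
Torsion M = P·e = 29.9 × 8.5 = 254.15 kip·in.
Critical point at (x, y) = (4.435, 5.5) from centroid. f_tx = M·y/J = 2.489 kip/in; f_ty = M·x/J = 2.007 kip/in.
Resultant f_max = √[f_tx² + (f_v + f_ty)²] = √[2.489² + (1.3 + 2.007)²] = 4.139 kip/in.
Capacity per unit length: φr_n = 0.75 × 0.6 × 60 × (0.707 × 0.3125) = 5.965 kip/in.
4.139 ≤ 5.965 → adequate.

f_max ≈ 4.14 kip/in; adequate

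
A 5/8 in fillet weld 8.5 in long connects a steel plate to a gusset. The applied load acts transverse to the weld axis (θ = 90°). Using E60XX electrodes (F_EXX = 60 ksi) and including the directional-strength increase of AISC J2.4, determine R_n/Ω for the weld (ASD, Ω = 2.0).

t_e = 0.707 × 0.625 = 0.4419 in; A_we = 0.4419 × 8.5 = 3.756 in².
Directional factor: 1.0 + 0.5 sin^1.5(90°) = 1.5.
F_nw = 0.6 × 60 × 1.5 = 54 ksi.
R_n/Ω = (54 × 3.756) / 2.0 = 101.4 kip.

R_n/Ω ≈ 101 kip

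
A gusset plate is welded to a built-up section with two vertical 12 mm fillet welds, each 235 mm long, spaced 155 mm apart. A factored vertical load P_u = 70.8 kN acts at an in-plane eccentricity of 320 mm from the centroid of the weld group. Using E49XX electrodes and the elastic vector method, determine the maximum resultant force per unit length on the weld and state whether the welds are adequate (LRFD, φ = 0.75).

E49XX → F_EXX = 490 MPa.
Total weld length L_w = 470 mm. Treat welds as unit-width lines.
Polar moment about centroid: J = 2[d³/12 + d(b/2)²] = 2[235³/12 + 235×77.5²] = 4986000 mm³.
Direct shear f_v = P/L_w = 70.8×10³ / 470 = 150.6 N/mm (vertical).
Torsion M = P·e = 70.8×10³ × 320 = 22656000 N·mm.
Critical point at (x, y) = (77.5, 117.5) from centroid. f_tx = M·y/J = 533.9 N/mm; f_ty = M·x/J = 352.2 N/mm.
Resultant f_max = √[f_tx² + (f_v + f_ty)²] = √[533.9² + (150.6 + 352.2)²] = 733.4 N/mm.
Capacity per unit length: φr_n = 0.75 × 0.6 × 490 × (0.707 × 12) = 1871 N/mm.
733.4 ≤ 1871 → adequate.

f_max ≈ 733 N/mm; adequate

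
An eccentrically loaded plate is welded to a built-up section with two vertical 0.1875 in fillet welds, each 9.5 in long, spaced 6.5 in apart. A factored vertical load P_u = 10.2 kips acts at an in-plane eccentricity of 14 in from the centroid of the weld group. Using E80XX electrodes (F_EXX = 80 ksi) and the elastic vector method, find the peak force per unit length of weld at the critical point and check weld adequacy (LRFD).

Total weld length L_w = 19 in. Treat welds as unit-width lines.
Polar moment about centroid: J = 2[d³/12 + d(b/2)²] = 2[9.5³/12 + 9.5×3.25²] = 343.6 in³.
Direct shear f_v = P/L_w = 10.2 / 19 = 0.5368 kip/in (vertical).
Torsion M = P·e = 10.2 × 14 = 142.8 kip·in.
Critical point at (x, y) = (3.25, 4.75) from centroid. f_tx = M·y/J = 1.974 kip/in; f_ty = M·x/J = 1.351 kip/in.
Resultant f_max = √[f_tx² + (f_v + f_ty)²] = √[1.974² + (0.5368 + 1.351)²] = 2.731 kip/in.
Capacity per unit length: φr_n = 0.75 × 0.6 × 80 × (0.707 × 0.1875) = 4.772 kip/in.
2.731 ≤ 4.772 → adequate.

f_max ≈ 2.73 kip/in; adequate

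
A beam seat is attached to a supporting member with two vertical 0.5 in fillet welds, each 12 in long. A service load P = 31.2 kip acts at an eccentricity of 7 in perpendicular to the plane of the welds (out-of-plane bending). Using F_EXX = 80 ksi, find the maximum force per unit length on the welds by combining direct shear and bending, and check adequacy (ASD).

f_max ≈ 4.73 kip/in; adequate

L_w = 2 × 12 = 24 in; section modulus (unit throat) S = 2 × L²/6 = 48 in².
Direct shear f_v = P/L_w = 31.2/24 = 1.3 kip/in.
Moment M = P × e = 31.2 × 7 = 218.4 kip·in; bending f_b = M/S = 4.55 kip/in.
f_max = √(f_v² + f_b²) = √(1.3² + 4.55²) = 4.732 kip/in.
r_n/Ω = (1/2.0) × 0.6 × 80 × (0.707 × 0.5) = 8.484 kip/in → adequate.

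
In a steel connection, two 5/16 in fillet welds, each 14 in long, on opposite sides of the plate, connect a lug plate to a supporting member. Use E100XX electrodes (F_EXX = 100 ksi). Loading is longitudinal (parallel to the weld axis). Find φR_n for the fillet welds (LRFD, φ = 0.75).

Effective throat t_e = 0.707 × 0.3125 = 0.2209 in.
Total length L = 28 in; A_we = 0.2209 × 28 = 6.186 in².
F_nw = 0.6 F_EXX = 0.6 × 100 = 60 ksi.
φR_n = 0.75 × 60 × 6.186 = 278.4 kips.

φR_n ≈ 278 kips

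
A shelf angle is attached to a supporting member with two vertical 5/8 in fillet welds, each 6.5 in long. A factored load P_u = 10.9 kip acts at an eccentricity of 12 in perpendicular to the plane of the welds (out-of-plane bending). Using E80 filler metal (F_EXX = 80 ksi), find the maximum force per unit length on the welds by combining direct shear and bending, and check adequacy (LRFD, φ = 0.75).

L_w = 2 × 6.5 = 13 in; section modulus (unit throat) S = 2 × L²/6 = 14.08 in².
Direct shear f_v = P/L_w = 10.9/13 = 0.8385 kip/in.
Moment M = P × e = 10.9 × 12 = 130.8 kip·in; bending f_b = M/S = 9.288 kip/in.
f_max = √(f_v² + f_b²) = √(0.8385² + 9.288²) = 9.325 kip/in.
φr_n = 0.75 × 0.6 × 80 × (0.707 × 0.625) = 15.91 kip/in → adequate.

f_max ≈ 9.33 kip/in; adequate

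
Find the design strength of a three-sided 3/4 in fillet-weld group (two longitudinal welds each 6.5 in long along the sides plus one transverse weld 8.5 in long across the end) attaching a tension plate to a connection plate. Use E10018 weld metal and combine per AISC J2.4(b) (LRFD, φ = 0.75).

E100XX → F_EXX = 100 ksi.
t_e = 0.707 × 0.75 = 0.5302 in.
R_nwl = 0.6 × 100 × 0.5302 × 13 = 413.6 kips (longitudinal, 2 welds).
R_nwt = 0.6 × 100 × 0.5302 × 8.5 = 270.4 kips (transverse, base value).
(i) R_nwl + R_nwt = 684 kips; (ii) 0.85 R_nwl + 1.5 R_nwt = 757.2 kips.
R_n = max = 757.2 kips [governs: (ii)]; φR_n = 567.9 kips.

φR_n ≈ 568 kips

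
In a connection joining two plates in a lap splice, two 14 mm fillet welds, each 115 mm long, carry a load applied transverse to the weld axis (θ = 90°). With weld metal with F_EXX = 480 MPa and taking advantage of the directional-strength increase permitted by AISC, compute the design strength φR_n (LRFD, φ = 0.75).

t_e = 0.707 × 14 = 9.898 mm; A_we = 9.898 × 230 = 2277 mm².
Directional factor: 1.0 + 0.5 sin^1.5(90°) = 1.5.
F_nw = 0.6 × 480 × 1.5 = 432 MPa.
φR_n = 0.75 × 432 × 2277 × 10⁻³ = 737.6 kN.

φR_n ≈ 738 kN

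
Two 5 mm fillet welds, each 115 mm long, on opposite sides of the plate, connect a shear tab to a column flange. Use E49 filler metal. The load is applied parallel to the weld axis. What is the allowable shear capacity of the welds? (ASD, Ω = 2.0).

E49XX → F_EXX = 490 MPa.
Effective throat t_e = 0.707 × 5 = 3.535 mm.
Total length L = 230 mm; A_we = 3.535 × 230 = 813 mm².
F_nw = 0.6 F_EXX = 0.6 × 490 = 294 MPa.
R_n = 294 × 813 × 10⁻³ = 239 kN; R_n/Ω = 239/2.0 = 119.5 kN.

R_n/Ω ≈ 120 kN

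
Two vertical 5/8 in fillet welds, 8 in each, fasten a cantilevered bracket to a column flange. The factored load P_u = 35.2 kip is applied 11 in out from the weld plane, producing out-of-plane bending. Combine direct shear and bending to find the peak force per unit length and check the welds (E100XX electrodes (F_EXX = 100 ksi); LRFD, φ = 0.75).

f_max ≈ 18.3 kip/in; adequate

L_w = 2 × 8 = 16 in; section modulus (unit throat) S = 2 × L²/6 = 21.33 in².
Direct shear f_v = P/L_w = 35.2/16 = 2.2 kip/in.
Moment M = P × e = 35.2 × 11 = 387.2 kip·in; bending f_b = M/S = 18.15 kip/in.
f_max = √(f_v² + f_b²) = √(2.2² + 18.15²) = 18.28 kip/in.
φr_n = 0.75 × 0.6 × 100 × (0.707 × 0.625) = 19.88 kip/in → adequate.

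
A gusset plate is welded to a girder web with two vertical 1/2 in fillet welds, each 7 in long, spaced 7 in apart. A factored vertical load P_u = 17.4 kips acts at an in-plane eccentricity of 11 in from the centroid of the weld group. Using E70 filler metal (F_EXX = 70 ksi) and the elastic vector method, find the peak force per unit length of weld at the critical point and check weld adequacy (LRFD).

Total weld length L_w = 14 in. Treat welds as unit-width lines.
Polar moment about centroid: J = 2[d³/12 + d(b/2)²] = 2[7³/12 + 7×3.5²] = 228.7 in³.
Direct shear f_v = P/L_w = 17.4 / 14 = 1.243 kip/in (vertical).
Torsion M = P·e = 17.4 × 11 = 191.4 kip·in.
Critical point at (x, y) = (3.5, 3.5) from centroid. f_tx = M·y/J = 2.93 kip/in; f_ty = M·x/J = 2.93 kip/in.
Resultant f_max = √[f_tx² + (f_v + f_ty)²] = √[2.93² + (1.243 + 2.93)²] = 5.098 kip/in.
Capacity per unit length: φr_n = 0.75 × 0.6 × 70 × (0.707 × 0.5) = 11.14 kip/in.
5.098 ≤ 11.14 → adequate.

f_max ≈ 5.1 kip/in; adequate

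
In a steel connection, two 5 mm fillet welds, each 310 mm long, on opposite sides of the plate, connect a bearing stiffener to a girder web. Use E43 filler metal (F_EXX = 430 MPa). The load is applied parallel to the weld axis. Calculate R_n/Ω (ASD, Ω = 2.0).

R_n/Ω ≈ 283 kN

Effective throat t_e = 0.707 × 5 = 3.535 mm.
Total length L = 620 mm; A_we = 3.535 × 620 = 2192 mm².
F_nw = 0.6 F_EXX = 0.6 × 430 = 258 MPa.
R_n = 258 × 2192 × 10⁻³ = 565.5 kN; R_n/Ω = 565.5/2.0 = 282.7 kN.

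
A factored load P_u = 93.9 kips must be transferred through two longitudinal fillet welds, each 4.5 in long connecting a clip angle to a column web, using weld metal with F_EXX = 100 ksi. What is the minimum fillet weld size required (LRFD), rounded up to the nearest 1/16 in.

Total weld length L = 9 in.
Required throat t_e = P_u / (φ × 0.6 F_EXX × L) = 93.9 / (0.75 × 0.6 × 100 × 9) = 0.2319 in.
Required leg w = t_e / 0.707 = 0.3279 in → use 3/8 in.

w = 3/8 in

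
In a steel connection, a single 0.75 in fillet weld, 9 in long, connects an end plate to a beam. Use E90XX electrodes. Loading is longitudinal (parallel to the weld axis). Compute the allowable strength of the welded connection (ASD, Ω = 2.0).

R_n/Ω ≈ 129 kip

E90XX → F_EXX = 90 ksi.
Effective throat t_e = 0.707 × 0.75 = 0.5302 in.
Total length L = 9 in; A_we = 0.5302 × 9 = 4.772 in².
F_nw = 0.6 F_EXX = 0.6 × 90 = 54 ksi.
R_n = 54 × 4.772 = 257.7 kip; R_n/Ω = 257.7/2.0 = 128.9 kip.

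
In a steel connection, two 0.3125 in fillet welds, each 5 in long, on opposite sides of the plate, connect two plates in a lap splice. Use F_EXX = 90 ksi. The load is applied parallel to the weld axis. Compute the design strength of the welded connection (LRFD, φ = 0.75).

Effective throat t_e = 0.707 × 0.3125 = 0.2209 in.
Total length L = 10 in; A_we = 0.2209 × 10 = 2.209 in².
F_nw = 0.6 F_EXX = 0.6 × 90 = 54 ksi.
φR_n = 0.75 × 54 × 2.209 = 89.48 kip.

φR_n ≈ 89.5 kip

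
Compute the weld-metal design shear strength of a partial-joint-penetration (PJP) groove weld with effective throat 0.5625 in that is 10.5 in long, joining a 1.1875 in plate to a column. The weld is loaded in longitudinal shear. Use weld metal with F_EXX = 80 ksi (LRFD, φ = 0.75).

Effective throat (given) t_e = 0.5625 in.
A_we = 0.5625 × 10.5 = 5.906 in².
F_nw = 0.6 F_EXX = 48 ksi.
φR_n = 0.75 × 48 × 5.906 = 212.6 kip.

φR_n ≈ 213 kip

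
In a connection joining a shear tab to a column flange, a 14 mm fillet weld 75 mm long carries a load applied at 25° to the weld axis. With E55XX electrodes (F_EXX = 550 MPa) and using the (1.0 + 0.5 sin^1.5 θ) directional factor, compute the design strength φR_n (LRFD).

φR_n ≈ 209 kN

t_e = 0.707 × 14 = 9.898 mm; A_we = 9.898 × 75 = 742.4 mm².
Directional factor: 1.0 + 0.5 sin^1.5(25°) = 1.137.
F_nw = 0.6 × 550 × 1.137 = 375.3 MPa.
φR_n = 0.75 × 375.3 × 742.4 × 10⁻³ = 209 kN.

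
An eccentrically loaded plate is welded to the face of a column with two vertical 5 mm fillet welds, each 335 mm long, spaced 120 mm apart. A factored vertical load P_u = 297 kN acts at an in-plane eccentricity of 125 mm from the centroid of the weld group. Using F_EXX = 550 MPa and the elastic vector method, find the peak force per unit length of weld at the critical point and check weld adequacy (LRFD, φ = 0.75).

Total weld length L_w = 670 mm. Treat welds as unit-width lines.
Polar moment about centroid: J = 2[d³/12 + d(b/2)²] = 2[335³/12 + 335×60²] = 8678000 mm³.
Direct shear f_v = P/L_w = 297×10³ / 670 = 443.3 N/mm (vertical).
Torsion M = P·e = 297×10³ × 125 = 37125000 N·mm.
Critical point at (x, y) = (60, 167.5) from centroid. f_tx = M·y/J = 716.6 N/mm; f_ty = M·x/J = 256.7 N/mm.
Resultant f_max = √[f_tx² + (f_v + f_ty)²] = √[716.6² + (443.3 + 256.7)²] = 1002 N/mm.
Capacity per unit length: φr_n = 0.75 × 0.6 × 550 × (0.707 × 5) = 874.9 N/mm.
1002 > 874.9 → NOT adequate.

f_max ≈ 1000 N/mm; NOT adequate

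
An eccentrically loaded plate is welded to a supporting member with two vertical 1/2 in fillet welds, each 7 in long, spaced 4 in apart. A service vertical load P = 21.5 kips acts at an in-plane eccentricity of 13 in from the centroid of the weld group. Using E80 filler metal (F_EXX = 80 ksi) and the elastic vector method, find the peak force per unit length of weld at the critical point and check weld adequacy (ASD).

f_max ≈ 10.8 kip/in; NOT adequate

Total weld length L_w = 14 in. Treat welds as unit-width lines.
Polar moment about centroid: J = 2[d³/12 + d(b/2)²] = 2[7³/12 + 7×2²] = 113.2 in³.
Direct shear f_v = P/L_w = 21.5 / 14 = 1.536 kip/in (vertical).
Torsion M = P·e = 21.5 × 13 = 279.5 kip·in.
Critical point at (x, y) = (2, 3.5) from centroid. f_tx = M·y/J = 8.644 kip/in; f_ty = M·x/J = 4.94 kip/in.
Resultant f_max = √[f_tx² + (f_v + f_ty)²] = √[8.644² + (1.536 + 4.94)²] = 10.8 kip/in.
Capacity per unit length: r_n/Ω = (1/2.0) × 0.6 × 80 × (0.707 × 0.5) = 8.484 kip/in.
10.8 > 8.484 → NOT adequate.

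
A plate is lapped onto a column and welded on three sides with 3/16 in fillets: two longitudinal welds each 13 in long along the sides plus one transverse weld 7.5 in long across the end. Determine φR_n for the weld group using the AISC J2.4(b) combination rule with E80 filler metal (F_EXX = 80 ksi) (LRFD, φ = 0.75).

t_e = 0.707 × 0.1875 = 0.1326 in.
R_nwl = 0.6 × 80 × 0.1326 × 26 = 165.4 kips (longitudinal, 2 welds).
R_nwt = 0.6 × 80 × 0.1326 × 7.5 = 47.72 kips (transverse, base value).
(i) R_nwl + R_nwt = 213.2 kips; (ii) 0.85 R_nwl + 1.5 R_nwt = 212.2 kips.
R_n = max = 213.2 kips [governs: (i)]; φR_n = 159.9 kips.

φR_n ≈ 160 kips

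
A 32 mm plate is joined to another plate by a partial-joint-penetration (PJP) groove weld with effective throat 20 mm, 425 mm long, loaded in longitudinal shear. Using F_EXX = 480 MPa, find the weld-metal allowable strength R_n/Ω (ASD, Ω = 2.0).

R_n/Ω ≈ 1220 kN

Effective throat (given) t_e = 20 mm.
A_we = 20 × 425 = 8500 mm².
F_nw = 0.6 F_EXX = 288 MPa.
R_n/Ω = (288 × 8500) / 2.0 × 10⁻³ = 1224 kN.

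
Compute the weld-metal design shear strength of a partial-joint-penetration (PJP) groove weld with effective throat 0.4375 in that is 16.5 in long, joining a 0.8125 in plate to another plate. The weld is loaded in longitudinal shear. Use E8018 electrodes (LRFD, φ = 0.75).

φR_n ≈ 260 kip

E80XX → F_EXX = 80 ksi.
Effective throat (given) t_e = 0.4375 in.
A_we = 0.4375 × 16.5 = 7.219 in².
F_nw = 0.6 F_EXX = 48 ksi.
φR_n = 0.75 × 48 × 7.219 = 259.9 kip.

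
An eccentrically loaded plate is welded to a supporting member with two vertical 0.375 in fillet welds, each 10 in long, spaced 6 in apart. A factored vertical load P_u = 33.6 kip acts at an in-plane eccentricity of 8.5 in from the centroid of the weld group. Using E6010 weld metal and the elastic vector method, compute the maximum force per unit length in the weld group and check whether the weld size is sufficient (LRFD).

f_max ≈ 5.85 kip/in; adequate

E60XX → F_EXX = 60 ksi.
Total weld length L_w = 20 in. Treat welds as unit-width lines.
Polar moment about centroid: J = 2[d³/12 + d(b/2)²] = 2[10³/12 + 10×3²] = 346.7 in³.
Direct shear f_v = P/L_w = 33.6 / 20 = 1.68 kip/in (vertical).
Torsion M = P·e = 33.6 × 8.5 = 285.6 kip·in.
Critical point at (x, y) = (3, 5) from centroid. f_tx = M·y/J = 4.119 kip/in; f_ty = M·x/J = 2.472 kip/in.
Resultant f_max = √[f_tx² + (f_v + f_ty)²] = √[4.119² + (1.68 + 2.472)²] = 5.848 kip/in.
Capacity per unit length: φr_n = 0.75 × 0.6 × 60 × (0.707 × 0.375) = 7.158 kip/in.
5.848 ≤ 7.158 → adequate.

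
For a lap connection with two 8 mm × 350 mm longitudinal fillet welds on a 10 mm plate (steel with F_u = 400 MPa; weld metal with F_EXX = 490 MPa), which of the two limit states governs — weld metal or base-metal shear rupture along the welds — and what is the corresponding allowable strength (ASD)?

R_n/Ω ≈ 582 kN (weld metal governs)

t_e = 0.707 × 8 = 5.656 mm; L = 700 mm.
Weld metal: R_n/Ω = (1/2.0) × 0.6 × 490 × 5.656 × 700 × 10⁻³ = 582 kN.
Base metal (shear rupture): R_n/Ω = (1/2.0) × 0.6 × 400 × 10 × 700 × 10⁻³ = 840 kN.
Governing: weld metal.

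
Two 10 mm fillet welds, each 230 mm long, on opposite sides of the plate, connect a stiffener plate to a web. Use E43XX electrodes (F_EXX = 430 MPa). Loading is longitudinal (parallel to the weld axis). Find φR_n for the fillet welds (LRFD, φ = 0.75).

φR_n ≈ 629 kN

Effective throat t_e = 0.707 × 10 = 7.07 mm.
Total length L = 460 mm; A_we = 7.07 × 460 = 3252 mm².
F_nw = 0.6 F_EXX = 0.6 × 430 = 258 MPa.
φR_n = 0.75 × 258 × 3252 × 10⁻³ = 629.3 kN.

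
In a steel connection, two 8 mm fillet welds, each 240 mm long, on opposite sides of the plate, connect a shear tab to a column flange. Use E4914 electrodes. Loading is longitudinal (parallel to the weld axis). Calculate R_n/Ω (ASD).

R_n/Ω ≈ 399 kN

E49XX → F_EXX = 490 MPa.
Effective throat t_e = 0.707 × 8 = 5.656 mm.
Total length L = 480 mm; A_we = 5.656 × 480 = 2715 mm².
F_nw = 0.6 F_EXX = 0.6 × 490 = 294 MPa.
R_n = 294 × 2715 × 10⁻³ = 798.2 kN; R_n/Ω = 798.2/2.0 = 399.1 kN.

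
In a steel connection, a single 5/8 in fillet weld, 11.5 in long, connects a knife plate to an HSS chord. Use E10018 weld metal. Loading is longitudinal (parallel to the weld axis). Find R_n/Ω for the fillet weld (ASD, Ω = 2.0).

R_n/Ω ≈ 152 kips

E100XX → F_EXX = 100 ksi.
Effective throat t_e = 0.707 × 0.625 = 0.4419 in.
Total length L = 11.5 in; A_we = 0.4419 × 11.5 = 5.082 in².
F_nw = 0.6 F_EXX = 0.6 × 100 = 60 ksi.
R_n = 60 × 5.082 = 304.9 kips; R_n/Ω = 304.9/2.0 = 152.4 kips.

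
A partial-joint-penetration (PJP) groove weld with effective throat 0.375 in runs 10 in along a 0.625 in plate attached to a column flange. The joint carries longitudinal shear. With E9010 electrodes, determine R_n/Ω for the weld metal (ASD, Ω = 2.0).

R_n/Ω ≈ 101 kips

E90XX → F_EXX = 90 ksi.
Effective throat (given) t_e = 0.375 in.
A_we = 0.375 × 10 = 3.75 in².
F_nw = 0.6 F_EXX = 54 ksi.
R_n/Ω = (54 × 3.75) / 2.0 = 101.2 kips.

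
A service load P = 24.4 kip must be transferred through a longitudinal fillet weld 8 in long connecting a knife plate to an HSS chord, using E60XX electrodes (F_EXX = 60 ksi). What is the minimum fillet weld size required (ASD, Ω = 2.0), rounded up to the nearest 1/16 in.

Total weld length L = 8 in.
Required throat t_e = P × Ω / (0.6 F_EXX × L) = 24.4 × 2.0 / (0.6 × 60 × 8) = 0.1694 in.
Required leg w = t_e / 0.707 = 0.2397 in → use 1/4 in.

w = 1/4 in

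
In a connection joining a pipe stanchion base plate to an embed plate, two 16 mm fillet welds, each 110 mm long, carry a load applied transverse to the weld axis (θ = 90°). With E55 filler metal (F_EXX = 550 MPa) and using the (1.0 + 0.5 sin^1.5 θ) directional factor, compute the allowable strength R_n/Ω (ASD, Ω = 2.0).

R_n/Ω ≈ 616 kN

t_e = 0.707 × 16 = 11.31 mm; A_we = 11.31 × 220 = 2489 mm².
Directional factor: 1.0 + 0.5 sin^1.5(90°) = 1.5.
F_nw = 0.6 × 550 × 1.5 = 495 MPa.
R_n/Ω = (495 × 2489) / 2.0 × 10⁻³ = 615.9 kN.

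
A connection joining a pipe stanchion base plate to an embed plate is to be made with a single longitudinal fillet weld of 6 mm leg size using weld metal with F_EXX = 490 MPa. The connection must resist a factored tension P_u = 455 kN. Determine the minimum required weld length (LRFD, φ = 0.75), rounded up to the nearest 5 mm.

L = 490 mm

Throat t_e = 0.707 × 6 = 4.242 mm.
φr_n = 0.75 × 0.6 × 490 × 4.242 × 10⁻³ = 0.9354 kN/mm.
L_req = P_u / φr_n = 455 / 0.9354 = 486.4 mm total.
Round up → use L = 490 mm.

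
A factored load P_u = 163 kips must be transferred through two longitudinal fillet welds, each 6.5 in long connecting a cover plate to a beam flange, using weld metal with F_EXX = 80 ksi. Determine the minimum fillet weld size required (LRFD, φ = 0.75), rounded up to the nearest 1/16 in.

w = 1/2 in

Total weld length L = 13 in.
Required throat t_e = P_u / (φ × 0.6 F_EXX × L) = 163 / (0.75 × 0.6 × 80 × 13) = 0.3483 in.
Required leg w = t_e / 0.707 = 0.4926 in → use 1/2 in.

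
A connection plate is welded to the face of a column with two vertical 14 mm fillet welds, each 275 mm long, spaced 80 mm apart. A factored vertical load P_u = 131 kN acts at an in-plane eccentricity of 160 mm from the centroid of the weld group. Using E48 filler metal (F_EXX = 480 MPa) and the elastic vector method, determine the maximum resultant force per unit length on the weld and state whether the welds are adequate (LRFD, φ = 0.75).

f_max ≈ 791 N/mm; adequate

Total weld length L_w = 550 mm. Treat welds as unit-width lines.
Polar moment about centroid: J = 2[d³/12 + d(b/2)²] = 2[275³/12 + 275×40²] = 4346000 mm³.
Direct shear f_v = P/L_w = 131×10³ / 550 = 238.2 N/mm (vertical).
Torsion M = P·e = 131×10³ × 160 = 20960000 N·mm.
Critical point at (x, y) = (40, 137.5) from centroid. f_tx = M·y/J = 663.1 N/mm; f_ty = M·x/J = 192.9 N/mm.
Resultant f_max = √[f_tx² + (f_v + f_ty)²] = √[663.1² + (238.2 + 192.9)²] = 790.9 N/mm.
Capacity per unit length: φr_n = 0.75 × 0.6 × 480 × (0.707 × 14) = 2138 N/mm.
790.9 ≤ 2138 → adequate.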